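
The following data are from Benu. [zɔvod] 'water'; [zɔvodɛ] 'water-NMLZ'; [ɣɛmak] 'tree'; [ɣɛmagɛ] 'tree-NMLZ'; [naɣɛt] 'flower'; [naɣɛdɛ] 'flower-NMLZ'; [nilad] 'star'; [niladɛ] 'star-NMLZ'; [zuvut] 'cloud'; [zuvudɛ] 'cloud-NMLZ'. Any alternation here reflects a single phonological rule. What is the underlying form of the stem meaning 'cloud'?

'cloud' shows [t] ~ [d] at the end of the stem ([zuvut] vs [zuvudɛ]).
If /d/ were underlying and a rule turned it into [t] in isolation, 'star' would also alternate; but it has [d] in both [nilad] and [niladɛ].
So /t/ is underlying, and a rule of intervocalic voicing — voiceless stops become voiced between vowels — gives [d].
So 'cloud' = /zuvut/.

/zuvut/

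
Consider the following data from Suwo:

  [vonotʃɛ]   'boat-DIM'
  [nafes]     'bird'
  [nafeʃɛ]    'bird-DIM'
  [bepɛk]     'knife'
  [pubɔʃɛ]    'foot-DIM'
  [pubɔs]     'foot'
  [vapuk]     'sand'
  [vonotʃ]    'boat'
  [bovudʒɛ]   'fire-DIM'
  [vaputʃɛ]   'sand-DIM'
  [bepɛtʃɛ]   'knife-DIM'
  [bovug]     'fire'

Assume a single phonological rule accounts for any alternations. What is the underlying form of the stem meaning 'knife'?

In [bepɛk] and [bepɛtʃɛ] the final segment of 'knife' alternates: [k] ~ [tʃ].
If /tʃ/ were underlying and a rule turned it into [k] in isolation, 'boat' would also alternate; but it has [tʃ] in both [vonotʃ] and [vonotʃɛ].
The underlying segment must be /k/; /k/, /g/ and /s/ become palato-alveolar [tʃ], [dʒ] and [ʃ] before a front vowel, yielding [tʃ] there.
The underlying form of 'knife' is therefore /bepɛk/.

/bepɛk/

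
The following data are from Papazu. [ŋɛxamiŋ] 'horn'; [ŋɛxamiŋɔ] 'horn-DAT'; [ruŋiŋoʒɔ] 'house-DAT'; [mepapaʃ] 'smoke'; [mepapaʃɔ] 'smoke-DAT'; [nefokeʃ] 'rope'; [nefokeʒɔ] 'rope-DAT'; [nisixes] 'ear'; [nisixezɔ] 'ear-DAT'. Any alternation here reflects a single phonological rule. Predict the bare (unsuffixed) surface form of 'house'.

The root 'rope' surfaces as [nefokeʃ] and [nefokeʒɔ], with a stem-final [ʃ] ~ [ʒ] alternation.
But 'smoke' keeps [ʃ] in both environments ([mepapaʃ], [mepapaʃɔ]), so there is no rule changing /ʃ/ to [ʒ] before the DAT suffix.
The alternation reflects word-final obstruent devoicing: voiced obstruents become voiceless word-finally. /ʒ/ is underlying.
From [ruŋiŋoʒɔ] the stem 'house' is /ruŋiŋoʒ/; word-finally this yields [ruŋiŋoʃ].

[ruŋiŋoʃ]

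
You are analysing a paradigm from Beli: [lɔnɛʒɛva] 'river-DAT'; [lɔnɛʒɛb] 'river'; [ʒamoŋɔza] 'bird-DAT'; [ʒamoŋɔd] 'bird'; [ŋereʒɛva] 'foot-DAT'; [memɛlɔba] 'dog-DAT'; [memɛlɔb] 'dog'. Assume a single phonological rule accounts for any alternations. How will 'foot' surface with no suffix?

In [lɔnɛʒɛva] and [lɔnɛʒɛb] the final segment of 'river' alternates: [v] ~ [b].
The stem 'dog' ([memɛlɔba], [memɛlɔb]) shows [b] unchanged in both environments, so [b] cannot be basic with [v] derived before the DAT suffix.
Therefore /v/ is basic and [b] is derived by word-final hardening (voiced fricatives become stops word-finally).
The one attested form of 'foot', [ŋereʒɛva], shows underlying /ŋereʒɛv/. Applying the same rule word-finally gives [ŋereʒɛb].

[ŋereʒɛb]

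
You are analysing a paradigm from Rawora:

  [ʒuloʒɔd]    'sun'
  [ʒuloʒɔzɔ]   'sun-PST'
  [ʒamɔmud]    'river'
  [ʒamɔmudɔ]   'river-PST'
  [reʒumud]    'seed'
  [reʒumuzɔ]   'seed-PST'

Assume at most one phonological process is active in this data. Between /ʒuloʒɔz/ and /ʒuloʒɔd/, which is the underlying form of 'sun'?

/ʒuloʒɔz/

'sun' shows [d] ~ [z] at the end of the stem ([ʒuloʒɔd] vs [ʒuloʒɔzɔ]).
If /d/ were underlying and a rule turned it into [z] before the PST suffix, 'river' would also alternate; but it has [d] in both [ʒamɔmud] and [ʒamɔmudɔ].
The alternation reflects word-final hardening: voiced fricatives become stops word-finally. /z/ is underlying.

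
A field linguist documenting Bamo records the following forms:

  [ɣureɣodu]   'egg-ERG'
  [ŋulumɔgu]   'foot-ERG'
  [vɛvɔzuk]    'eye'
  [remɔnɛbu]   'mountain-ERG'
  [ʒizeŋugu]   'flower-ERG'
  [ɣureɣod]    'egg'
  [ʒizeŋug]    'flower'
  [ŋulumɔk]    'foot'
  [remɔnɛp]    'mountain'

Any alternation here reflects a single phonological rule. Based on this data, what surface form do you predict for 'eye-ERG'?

[vɛvɔzugu]

'foot' shows [k] ~ [g] at the end of the stem ([ŋulumɔk] vs [ŋulumɔgu]).
If /g/ were underlying and a rule turned it into [k] in isolation, 'flower' would also alternate; but it has [g] in both [ʒizeŋug] and [ʒizeŋugu].
So /k/ is underlying, and a rule of intervocalic voicing — voiceless stops become voiced between vowels — gives [g].
From [vɛvɔzuk] the stem 'eye' is /vɛvɔzuk/; between vowels this yields [vɛvɔzugu].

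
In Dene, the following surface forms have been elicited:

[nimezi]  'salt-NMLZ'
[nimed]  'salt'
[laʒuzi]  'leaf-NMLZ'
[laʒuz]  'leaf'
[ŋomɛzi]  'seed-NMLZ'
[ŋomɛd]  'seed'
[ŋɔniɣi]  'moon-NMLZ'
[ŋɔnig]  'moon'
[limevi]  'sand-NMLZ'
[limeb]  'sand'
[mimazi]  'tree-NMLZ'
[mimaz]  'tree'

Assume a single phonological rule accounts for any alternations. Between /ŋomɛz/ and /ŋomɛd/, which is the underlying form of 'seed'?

/ŋomɛd/

The stem for 'seed' ends in [z] in [ŋomɛzi] but [d] in [ŋomɛd].
But 'leaf' keeps [z] in both environments ([laʒuzi], [laʒuz]), so there is no rule changing /z/ to [d] in isolation.
Therefore /d/ is basic and [z] is derived by intervocalic spirantization (voiced stops become fricatives between vowels).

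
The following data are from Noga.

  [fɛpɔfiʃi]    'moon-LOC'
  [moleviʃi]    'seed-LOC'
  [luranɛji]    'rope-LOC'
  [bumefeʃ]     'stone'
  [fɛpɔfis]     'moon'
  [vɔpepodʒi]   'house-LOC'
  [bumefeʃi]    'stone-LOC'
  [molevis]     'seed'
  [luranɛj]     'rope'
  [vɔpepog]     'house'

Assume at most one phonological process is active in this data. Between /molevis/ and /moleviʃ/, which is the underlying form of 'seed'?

/molevis/

In [molevis] and [moleviʃi] the final segment of 'seed' alternates: [s] ~ [ʃ].
The stem 'stone' ([bumefeʃ], [bumefeʃi]) shows [ʃ] unchanged in both environments, so [ʃ] cannot be basic with [s] derived in isolation.
So /s/ is underlying, and a rule of palatalization before a front vowel — /g/ and /s/ become palato-alveolar [dʒ] and [ʃ] before a front vowel — gives [ʃ].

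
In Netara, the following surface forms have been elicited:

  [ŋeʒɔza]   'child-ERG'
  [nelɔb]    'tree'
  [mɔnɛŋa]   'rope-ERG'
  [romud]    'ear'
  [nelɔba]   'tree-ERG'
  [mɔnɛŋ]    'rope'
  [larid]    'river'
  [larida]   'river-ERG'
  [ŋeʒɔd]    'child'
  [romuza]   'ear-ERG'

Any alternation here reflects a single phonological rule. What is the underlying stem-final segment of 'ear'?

The root 'ear' surfaces as [romuza] and [romud], with a stem-final [z] ~ [d] alternation.
But 'river' keeps [d] in both environments ([larida], [larid]), so there is no rule changing /d/ to [z] before the ERG suffix.
The underlying segment must be /z/; voiced fricatives become stops word-finally, yielding [d] there.

/z/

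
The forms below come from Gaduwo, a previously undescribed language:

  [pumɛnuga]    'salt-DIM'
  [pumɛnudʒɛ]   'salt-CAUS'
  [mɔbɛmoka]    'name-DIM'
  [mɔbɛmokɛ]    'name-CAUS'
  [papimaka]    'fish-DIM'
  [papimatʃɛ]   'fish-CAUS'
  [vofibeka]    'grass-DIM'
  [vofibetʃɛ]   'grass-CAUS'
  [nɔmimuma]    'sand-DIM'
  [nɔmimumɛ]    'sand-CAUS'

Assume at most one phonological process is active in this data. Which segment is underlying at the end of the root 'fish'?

'fish' shows [k] ~ [tʃ] at the end of the stem ([papimaka] vs [papimatʃɛ]).
If /k/ were underlying and a rule turned it into [tʃ] before the CAUS suffix, 'name' would also alternate; but it has [k] in both [mɔbɛmoka] and [mɔbɛmokɛ].
Therefore /tʃ/ is basic and [k] is derived by depalatalization (palato-alveolar /tʃ/ and /dʒ/ become [k] and [g] when no front vowel follows).

/tʃ/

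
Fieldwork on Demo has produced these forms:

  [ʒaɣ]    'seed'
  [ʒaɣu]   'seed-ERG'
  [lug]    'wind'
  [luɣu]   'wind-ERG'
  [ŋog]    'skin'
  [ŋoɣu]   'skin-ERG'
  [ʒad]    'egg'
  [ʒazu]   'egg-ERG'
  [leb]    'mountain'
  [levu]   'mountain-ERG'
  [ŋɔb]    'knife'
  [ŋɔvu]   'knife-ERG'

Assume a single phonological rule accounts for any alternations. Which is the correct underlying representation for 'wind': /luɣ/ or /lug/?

The root 'wind' surfaces as [lug] and [luɣu], with a stem-final [g] ~ [ɣ] alternation.
Compare 'seed', with invariant [ɣ] in [ʒaɣ] and [ʒaɣu]: an analysis with underlying /ɣ/ and a rule producing [g] in isolation would wrongly predict alternation here too.
The underlying segment must be /g/; voiced stops become fricatives between vowels, yielding [ɣ] there.

/lug/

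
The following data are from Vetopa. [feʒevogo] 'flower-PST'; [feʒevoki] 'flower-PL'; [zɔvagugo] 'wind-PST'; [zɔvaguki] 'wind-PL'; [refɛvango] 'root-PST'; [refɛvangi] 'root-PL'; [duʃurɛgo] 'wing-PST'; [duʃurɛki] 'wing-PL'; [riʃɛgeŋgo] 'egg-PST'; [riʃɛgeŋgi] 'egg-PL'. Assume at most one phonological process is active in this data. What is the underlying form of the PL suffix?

The PL morpheme has two allomorphs, [-gi] and [-ki].
By contrast the PST suffix keeps its initial [g] throughout — that segment must be underlying.
The PL suffix is therefore /-ki/ underlyingly, with post-nasal voicing: voiceless stops become voiced after a nasal.

/-ki/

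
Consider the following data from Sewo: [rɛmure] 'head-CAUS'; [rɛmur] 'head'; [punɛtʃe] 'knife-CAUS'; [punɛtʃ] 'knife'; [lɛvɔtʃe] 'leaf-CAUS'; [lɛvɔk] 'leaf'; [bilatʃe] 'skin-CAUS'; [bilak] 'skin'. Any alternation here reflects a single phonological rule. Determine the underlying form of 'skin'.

The root 'skin' surfaces as [bilatʃe] and [bilak], with a stem-final [tʃ] ~ [k] alternation.
But 'knife' keeps [tʃ] in both environments ([punɛtʃe], [punɛtʃ]), so there is no rule changing /tʃ/ to [k] in isolation.
The alternation reflects palatalization before a front vowel: /k/ becomes palato-alveolar [tʃ] before a front vowel. /k/ is underlying.

/bilak/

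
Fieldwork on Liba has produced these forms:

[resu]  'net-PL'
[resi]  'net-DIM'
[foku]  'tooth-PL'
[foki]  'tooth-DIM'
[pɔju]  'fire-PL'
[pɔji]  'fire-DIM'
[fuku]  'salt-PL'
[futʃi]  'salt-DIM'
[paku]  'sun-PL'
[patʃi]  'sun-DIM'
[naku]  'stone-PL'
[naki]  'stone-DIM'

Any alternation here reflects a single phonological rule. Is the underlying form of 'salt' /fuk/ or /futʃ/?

The stem for 'salt' ends in [k] in [fuku] but [tʃ] in [futʃi].
The stem 'stone' ([naku], [naki]) shows [k] unchanged in both environments, so [k] cannot be basic with [tʃ] derived before the DIM suffix.
So /tʃ/ is underlying, and a rule of depalatalization — palato-alveolar /tʃ/ becomes [k] when no front vowel follows — gives [k].

/futʃ/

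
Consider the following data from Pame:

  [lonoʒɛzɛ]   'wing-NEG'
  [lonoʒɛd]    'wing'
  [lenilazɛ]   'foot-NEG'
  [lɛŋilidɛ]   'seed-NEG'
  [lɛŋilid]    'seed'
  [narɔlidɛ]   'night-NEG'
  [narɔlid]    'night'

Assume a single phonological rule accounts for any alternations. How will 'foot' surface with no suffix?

[lenilad]

'wing' shows [z] ~ [d] at the end of the stem ([lonoʒɛzɛ] vs [lonoʒɛd]).
The stem 'night' ([narɔlidɛ], [narɔlid]) shows [d] unchanged in both environments, so [d] cannot be basic with [z] derived before the NEG suffix.
So /z/ is underlying, and a rule of word-final hardening — voiced fricatives become stops word-finally — gives [d].
From [lenilazɛ] the stem 'foot' is /lenilaz/; word-finally this yields [lenilad].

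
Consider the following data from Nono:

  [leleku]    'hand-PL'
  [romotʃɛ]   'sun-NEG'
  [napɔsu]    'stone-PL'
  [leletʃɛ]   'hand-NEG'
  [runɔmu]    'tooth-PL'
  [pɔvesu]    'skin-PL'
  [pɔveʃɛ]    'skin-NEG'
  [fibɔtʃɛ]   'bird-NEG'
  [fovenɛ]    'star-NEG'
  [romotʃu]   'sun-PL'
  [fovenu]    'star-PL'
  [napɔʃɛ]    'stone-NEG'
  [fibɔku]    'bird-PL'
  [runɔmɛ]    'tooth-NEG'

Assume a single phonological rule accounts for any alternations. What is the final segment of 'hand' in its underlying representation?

'hand' shows [k] ~ [tʃ] at the end of the stem ([leleku] vs [leletʃɛ]).
Compare 'sun', with invariant [tʃ] in [romotʃu] and [romotʃɛ]: an analysis with underlying /tʃ/ and a rule producing [k] before the PL suffix would wrongly predict alternation here too.
Therefore /k/ is basic and [tʃ] is derived by palatalization before a front vowel (/k/ and /s/ become palato-alveolar [tʃ] and [ʃ] before a front vowel).

/k/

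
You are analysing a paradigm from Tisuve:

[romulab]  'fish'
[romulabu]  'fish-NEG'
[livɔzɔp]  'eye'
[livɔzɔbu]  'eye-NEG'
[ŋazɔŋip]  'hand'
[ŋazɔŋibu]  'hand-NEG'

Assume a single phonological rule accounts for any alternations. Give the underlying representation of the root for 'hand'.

The stem for 'hand' ends in [p] in [ŋazɔŋip] but [b] in [ŋazɔŋibu].
If /b/ were underlying and a rule turned it into [p] in isolation, 'fish' would also alternate; but it has [b] in both [romulab] and [romulabu].
So /p/ is underlying, and a rule of intervocalic voicing — voiceless stops become voiced between vowels — gives [b].

/ŋazɔŋip/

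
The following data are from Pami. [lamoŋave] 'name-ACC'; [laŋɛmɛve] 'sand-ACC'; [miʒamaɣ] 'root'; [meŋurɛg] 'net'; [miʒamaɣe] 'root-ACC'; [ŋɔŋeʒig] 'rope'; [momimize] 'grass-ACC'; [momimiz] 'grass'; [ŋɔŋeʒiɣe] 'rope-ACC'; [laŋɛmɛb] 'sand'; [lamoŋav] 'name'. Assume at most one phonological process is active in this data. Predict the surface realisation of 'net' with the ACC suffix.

[meŋurɛɣe]

The stem for 'rope' ends in [ɣ] in [ŋɔŋeʒiɣe] but [g] in [ŋɔŋeʒig].
The stem 'root' ([miʒamaɣe], [miʒamaɣ]) shows [ɣ] unchanged in both environments, so [ɣ] cannot be basic with [g] derived in isolation.
The underlying segment must be /g/; voiced stops become fricatives between vowels, yielding [ɣ] there.
The one attested form of 'net', [meŋurɛg], shows underlying /meŋurɛg/. Applying the same rule between vowels gives [meŋurɛɣe].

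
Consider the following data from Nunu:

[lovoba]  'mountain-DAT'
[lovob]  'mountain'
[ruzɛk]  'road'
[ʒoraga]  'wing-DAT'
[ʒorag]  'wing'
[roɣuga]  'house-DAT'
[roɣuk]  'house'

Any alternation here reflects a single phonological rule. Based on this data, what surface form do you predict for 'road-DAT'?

[ruzɛga]

The stem for 'house' ends in [g] in [roɣuga] but [k] in [roɣuk].
Compare 'wing', with invariant [g] in [ʒoraga] and [ʒorag]: an analysis with underlying /g/ and a rule producing [k] in isolation would wrongly predict alternation here too.
The alternation reflects intervocalic voicing: voiceless stops become voiced between vowels. /k/ is underlying.
The one attested form of 'road', [ruzɛk], shows underlying /ruzɛk/. Applying the same rule between vowels gives [ruzɛga].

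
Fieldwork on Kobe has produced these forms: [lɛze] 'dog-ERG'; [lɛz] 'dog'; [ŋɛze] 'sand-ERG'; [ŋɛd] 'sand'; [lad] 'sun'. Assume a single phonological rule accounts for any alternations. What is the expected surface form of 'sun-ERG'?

In [ŋɛze] and [ŋɛd] the final segment of 'sand' alternates: [z] ~ [d].
The stem 'dog' ([lɛze], [lɛz]) shows [z] unchanged in both environments, so [z] cannot be basic with [d] derived in isolation.
So /d/ is underlying, and a rule of intervocalic spirantization — voiced stops become fricatives between vowels — gives [z].
The one attested form of 'sun', [lad], shows underlying /lad/. Applying the same rule between vowels gives [laze].

[laze]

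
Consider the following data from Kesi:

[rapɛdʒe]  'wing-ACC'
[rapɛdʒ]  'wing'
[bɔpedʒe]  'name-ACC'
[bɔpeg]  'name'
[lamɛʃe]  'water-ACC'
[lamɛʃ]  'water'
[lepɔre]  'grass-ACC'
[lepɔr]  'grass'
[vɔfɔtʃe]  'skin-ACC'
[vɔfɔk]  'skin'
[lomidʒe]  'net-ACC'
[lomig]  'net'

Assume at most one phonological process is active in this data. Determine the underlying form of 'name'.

/bɔpeg/

In [bɔpedʒe] and [bɔpeg] the final segment of 'name' alternates: [dʒ] ~ [g].
Compare 'wing', with invariant [dʒ] in [rapɛdʒe] and [rapɛdʒ]: an analysis with underlying /dʒ/ and a rule producing [g] in isolation would wrongly predict alternation here too.
Therefore /g/ is basic and [dʒ] is derived by palatalization before a front vowel (/k/ and /g/ become palato-alveolar [tʃ] and [dʒ] before a front vowel).
Hence 'name' is /bɔpeg/ underlyingly.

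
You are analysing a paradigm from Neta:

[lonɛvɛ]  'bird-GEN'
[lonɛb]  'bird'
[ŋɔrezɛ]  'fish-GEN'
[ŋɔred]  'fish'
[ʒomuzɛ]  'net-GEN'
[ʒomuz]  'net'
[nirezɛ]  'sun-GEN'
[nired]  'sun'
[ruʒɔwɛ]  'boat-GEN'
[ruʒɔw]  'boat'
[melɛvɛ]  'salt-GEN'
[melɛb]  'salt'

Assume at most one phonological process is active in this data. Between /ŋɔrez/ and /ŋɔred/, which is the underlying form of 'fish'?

The root 'fish' surfaces as [ŋɔrezɛ] and [ŋɔred], with a stem-final [z] ~ [d] alternation.
But 'net' keeps [z] in both environments ([ʒomuzɛ], [ʒomuz]), so there is no rule changing /z/ to [d] in isolation.
Therefore /d/ is basic and [z] is derived by intervocalic spirantization (voiced stops become fricatives between vowels).

/ŋɔred/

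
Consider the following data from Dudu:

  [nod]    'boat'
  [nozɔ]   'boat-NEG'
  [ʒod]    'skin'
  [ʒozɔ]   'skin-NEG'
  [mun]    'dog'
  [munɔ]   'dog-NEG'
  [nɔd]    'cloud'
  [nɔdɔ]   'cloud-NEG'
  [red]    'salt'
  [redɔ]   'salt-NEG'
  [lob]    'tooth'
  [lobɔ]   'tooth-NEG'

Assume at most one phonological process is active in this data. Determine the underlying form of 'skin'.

/ʒoz/

The root 'skin' surfaces as [ʒod] and [ʒozɔ], with a stem-final [d] ~ [z] alternation.
Compare 'salt', with invariant [d] in [red] and [redɔ]: an analysis with underlying /d/ and a rule producing [z] before the NEG suffix would wrongly predict alternation here too.
The alternation reflects word-final hardening: voiced fricatives become stops word-finally. /z/ is underlying.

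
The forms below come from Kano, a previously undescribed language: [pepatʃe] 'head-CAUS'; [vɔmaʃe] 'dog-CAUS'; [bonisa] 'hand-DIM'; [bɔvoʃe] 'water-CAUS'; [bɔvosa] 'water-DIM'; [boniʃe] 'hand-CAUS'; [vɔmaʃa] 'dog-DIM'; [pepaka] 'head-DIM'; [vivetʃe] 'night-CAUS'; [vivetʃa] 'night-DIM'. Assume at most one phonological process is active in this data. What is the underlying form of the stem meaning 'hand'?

In [bonisa] and [boniʃe] the final segment of 'hand' alternates: [s] ~ [ʃ].
If /ʃ/ were underlying and a rule turned it into [s] before the DIM suffix, 'dog' would also alternate; but it has [ʃ] in both [vɔmaʃa] and [vɔmaʃe].
The underlying segment must be /s/; /k/ and /s/ become palato-alveolar [tʃ] and [ʃ] before a front vowel, yielding [ʃ] there.

/bonis/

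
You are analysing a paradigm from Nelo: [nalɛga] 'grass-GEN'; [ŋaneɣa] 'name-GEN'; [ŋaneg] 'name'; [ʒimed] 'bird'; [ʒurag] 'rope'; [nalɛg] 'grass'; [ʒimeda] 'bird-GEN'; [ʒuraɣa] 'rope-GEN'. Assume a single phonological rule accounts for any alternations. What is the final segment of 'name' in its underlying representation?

/ɣ/

'name' shows [g] ~ [ɣ] at the end of the stem ([ŋaneg] vs [ŋaneɣa]).
Compare 'grass', with invariant [g] in [nalɛg] and [nalɛga]: an analysis with underlying /g/ and a rule producing [ɣ] before the GEN suffix would wrongly predict alternation here too.
The underlying segment must be /ɣ/; voiced fricatives become stops word-finally, yielding [g] there.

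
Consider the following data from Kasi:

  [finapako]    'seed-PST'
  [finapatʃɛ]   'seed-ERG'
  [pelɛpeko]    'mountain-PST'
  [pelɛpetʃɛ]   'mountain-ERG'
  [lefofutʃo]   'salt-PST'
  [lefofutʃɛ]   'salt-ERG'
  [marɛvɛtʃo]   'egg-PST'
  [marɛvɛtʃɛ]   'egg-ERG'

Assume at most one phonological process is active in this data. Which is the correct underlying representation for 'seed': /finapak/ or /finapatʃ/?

The stem for 'seed' ends in [k] in [finapako] but [tʃ] in [finapatʃɛ].
Compare 'salt', with invariant [tʃ] in [lefofutʃo] and [lefofutʃɛ]: an analysis with underlying /tʃ/ and a rule producing [k] before the PST suffix would wrongly predict alternation here too.
The alternation reflects palatalization before a front vowel: /k/ becomes palato-alveolar [tʃ] before a front vowel. /k/ is underlying.

/finapak/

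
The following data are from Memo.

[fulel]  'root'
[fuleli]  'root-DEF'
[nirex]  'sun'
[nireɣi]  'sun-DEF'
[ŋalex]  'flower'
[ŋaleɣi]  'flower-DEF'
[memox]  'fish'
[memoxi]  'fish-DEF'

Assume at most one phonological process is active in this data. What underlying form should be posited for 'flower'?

The stem for 'flower' ends in [x] in [ŋalex] but [ɣ] in [ŋaleɣi].
If /x/ were underlying and a rule turned it into [ɣ] before the DEF suffix, 'fish' would also alternate; but it has [x] in both [memox] and [memoxi].
Therefore /ɣ/ is basic and [x] is derived by word-final obstruent devoicing (voiced obstruents become voiceless word-finally).
Hence 'flower' is /ŋaleɣ/ underlyingly.

/ŋaleɣ/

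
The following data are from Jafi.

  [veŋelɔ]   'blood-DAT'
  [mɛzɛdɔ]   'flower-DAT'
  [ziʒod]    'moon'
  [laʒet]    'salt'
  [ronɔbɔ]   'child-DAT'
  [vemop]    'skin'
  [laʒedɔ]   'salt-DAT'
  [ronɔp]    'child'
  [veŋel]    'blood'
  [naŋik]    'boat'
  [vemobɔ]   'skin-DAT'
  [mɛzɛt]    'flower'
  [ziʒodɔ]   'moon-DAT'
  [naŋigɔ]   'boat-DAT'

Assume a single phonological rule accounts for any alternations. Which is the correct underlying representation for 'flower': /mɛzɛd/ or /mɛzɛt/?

The stem for 'flower' ends in [d] in [mɛzɛdɔ] but [t] in [mɛzɛt].
The stem 'moon' ([ziʒodɔ], [ziʒod]) shows [d] unchanged in both environments, so [d] cannot be basic with [t] derived in isolation.
So /t/ is underlying, and a rule of intervocalic voicing — voiceless stops become voiced between vowels — gives [d].

/mɛzɛt/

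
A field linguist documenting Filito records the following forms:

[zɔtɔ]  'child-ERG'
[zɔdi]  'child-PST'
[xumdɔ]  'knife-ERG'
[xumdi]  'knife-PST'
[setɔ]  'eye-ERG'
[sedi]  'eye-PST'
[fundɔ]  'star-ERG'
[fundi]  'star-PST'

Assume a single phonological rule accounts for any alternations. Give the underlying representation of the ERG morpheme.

The ERG morpheme has two allomorphs, [-dɔ] and [-tɔ].
By contrast the PST suffix keeps its initial [d] throughout — that segment must be underlying.
The ERG suffix is therefore /-tɔ/ underlyingly, with post-nasal voicing: voiceless stops become voiced after a nasal.

/-tɔ/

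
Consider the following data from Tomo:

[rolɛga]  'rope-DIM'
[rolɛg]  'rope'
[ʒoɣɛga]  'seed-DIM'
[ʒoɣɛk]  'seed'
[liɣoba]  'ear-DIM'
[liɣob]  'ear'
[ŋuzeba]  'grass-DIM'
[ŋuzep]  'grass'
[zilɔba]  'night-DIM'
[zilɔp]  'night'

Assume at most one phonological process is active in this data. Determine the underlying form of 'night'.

/zilɔp/

In [zilɔba] and [zilɔp] the final segment of 'night' alternates: [b] ~ [p].
Compare 'ear', with invariant [b] in [liɣoba] and [liɣob]: an analysis with underlying /b/ and a rule producing [p] in isolation would wrongly predict alternation here too.
The alternation reflects intervocalic voicing: voiceless stops become voiced between vowels. /p/ is underlying.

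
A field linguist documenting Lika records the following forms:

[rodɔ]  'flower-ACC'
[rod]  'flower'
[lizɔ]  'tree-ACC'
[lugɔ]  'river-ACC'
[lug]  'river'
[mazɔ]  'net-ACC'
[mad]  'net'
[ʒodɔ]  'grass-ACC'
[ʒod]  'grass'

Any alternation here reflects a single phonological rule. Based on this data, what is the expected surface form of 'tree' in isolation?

[lid]

In [mazɔ] and [mad] the final segment of 'net' alternates: [z] ~ [d].
The stem 'grass' ([ʒodɔ], [ʒod]) shows [d] unchanged in both environments, so [d] cannot be basic with [z] derived before the ACC suffix.
The underlying segment must be /z/; voiced fricatives become stops word-finally, yielding [d] there.
The one attested form of 'tree', [lizɔ], shows underlying /liz/. Applying the same rule word-finally gives [lid].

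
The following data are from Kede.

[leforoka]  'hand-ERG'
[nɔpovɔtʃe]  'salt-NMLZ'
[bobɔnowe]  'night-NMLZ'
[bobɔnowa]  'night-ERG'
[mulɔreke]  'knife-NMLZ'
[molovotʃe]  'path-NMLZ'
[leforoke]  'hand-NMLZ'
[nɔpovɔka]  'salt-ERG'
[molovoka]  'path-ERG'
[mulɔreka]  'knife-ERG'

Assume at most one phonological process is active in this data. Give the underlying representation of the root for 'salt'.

/nɔpovɔtʃ/

In [nɔpovɔtʃe] and [nɔpovɔka] the final segment of 'salt' alternates: [tʃ] ~ [k].
The stem 'hand' ([leforoke], [leforoka]) shows [k] unchanged in both environments, so [k] cannot be basic with [tʃ] derived before the NMLZ suffix.
Therefore /tʃ/ is basic and [k] is derived by depalatalization (palato-alveolar /tʃ/ becomes [k] when no front vowel follows).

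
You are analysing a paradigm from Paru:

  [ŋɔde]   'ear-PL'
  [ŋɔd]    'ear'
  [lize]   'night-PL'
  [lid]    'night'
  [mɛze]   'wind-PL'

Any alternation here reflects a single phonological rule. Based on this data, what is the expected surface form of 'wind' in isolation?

'night' shows [z] ~ [d] at the end of the stem ([lize] vs [lid]).
The stem 'ear' ([ŋɔde], [ŋɔd]) shows [d] unchanged in both environments, so [d] cannot be basic with [z] derived before the PL suffix.
The alternation reflects word-final hardening: voiced fricatives become stops word-finally. /z/ is underlying.
The one attested form of 'wind', [mɛze], shows underlying /mɛz/. Applying the same rule word-finally gives [mɛd].

[mɛd]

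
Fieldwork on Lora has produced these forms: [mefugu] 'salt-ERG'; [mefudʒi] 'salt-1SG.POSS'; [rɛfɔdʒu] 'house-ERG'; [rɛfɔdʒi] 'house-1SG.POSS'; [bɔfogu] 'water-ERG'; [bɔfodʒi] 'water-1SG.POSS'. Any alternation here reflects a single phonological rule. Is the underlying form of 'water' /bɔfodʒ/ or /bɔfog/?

/bɔfog/

The stem for 'water' ends in [g] in [bɔfogu] but [dʒ] in [bɔfodʒi].
Compare 'house', with invariant [dʒ] in [rɛfɔdʒu] and [rɛfɔdʒi]: an analysis with underlying /dʒ/ and a rule producing [g] before the ERG suffix would wrongly predict alternation here too.
So /g/ is underlying, and a rule of palatalization before a front vowel — /g/ becomes palato-alveolar [dʒ] before a front vowel — gives [dʒ].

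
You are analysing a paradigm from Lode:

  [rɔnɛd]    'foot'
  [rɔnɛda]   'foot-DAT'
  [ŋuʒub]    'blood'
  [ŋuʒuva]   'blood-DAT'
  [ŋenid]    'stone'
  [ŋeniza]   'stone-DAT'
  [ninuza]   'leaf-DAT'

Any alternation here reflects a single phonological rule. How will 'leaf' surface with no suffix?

The stem for 'stone' ends in [d] in [ŋenid] but [z] in [ŋeniza].
If /d/ were underlying and a rule turned it into [z] before the DAT suffix, 'foot' would also alternate; but it has [d] in both [rɔnɛd] and [rɔnɛda].
Therefore /z/ is basic and [d] is derived by word-final hardening (voiced fricatives become stops word-finally).
From [ninuza] the stem 'leaf' is /ninuz/; word-finally this yields [ninud].

[ninud]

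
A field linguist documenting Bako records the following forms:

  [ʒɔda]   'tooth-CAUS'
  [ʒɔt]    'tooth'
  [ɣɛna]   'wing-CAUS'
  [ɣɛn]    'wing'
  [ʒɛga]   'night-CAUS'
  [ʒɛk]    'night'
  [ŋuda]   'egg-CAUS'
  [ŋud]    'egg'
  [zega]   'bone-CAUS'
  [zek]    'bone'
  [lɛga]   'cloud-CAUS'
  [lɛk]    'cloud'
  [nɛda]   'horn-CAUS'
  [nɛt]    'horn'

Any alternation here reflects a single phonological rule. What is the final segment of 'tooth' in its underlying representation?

/t/

'tooth' shows [d] ~ [t] at the end of the stem ([ʒɔda] vs [ʒɔt]).
But 'egg' keeps [d] in both environments ([ŋuda], [ŋud]), so there is no rule changing /d/ to [t] in isolation.
The underlying segment must be /t/; voiceless stops become voiced between vowels, yielding [d] there.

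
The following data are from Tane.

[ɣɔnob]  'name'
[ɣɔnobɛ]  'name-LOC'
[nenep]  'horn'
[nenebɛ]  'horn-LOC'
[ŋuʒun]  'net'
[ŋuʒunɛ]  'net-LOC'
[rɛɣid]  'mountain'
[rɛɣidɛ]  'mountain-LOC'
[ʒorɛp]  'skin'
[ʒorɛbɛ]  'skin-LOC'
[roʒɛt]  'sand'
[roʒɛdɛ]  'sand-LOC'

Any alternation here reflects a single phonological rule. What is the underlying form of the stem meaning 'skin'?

The root 'skin' surfaces as [ʒorɛp] and [ʒorɛbɛ], with a stem-final [p] ~ [b] alternation.
Compare 'name', with invariant [b] in [ɣɔnob] and [ɣɔnobɛ]: an analysis with underlying /b/ and a rule producing [p] in isolation would wrongly predict alternation here too.
The alternation reflects intervocalic voicing: voiceless stops become voiced between vowels. /p/ is underlying.

/ʒorɛp/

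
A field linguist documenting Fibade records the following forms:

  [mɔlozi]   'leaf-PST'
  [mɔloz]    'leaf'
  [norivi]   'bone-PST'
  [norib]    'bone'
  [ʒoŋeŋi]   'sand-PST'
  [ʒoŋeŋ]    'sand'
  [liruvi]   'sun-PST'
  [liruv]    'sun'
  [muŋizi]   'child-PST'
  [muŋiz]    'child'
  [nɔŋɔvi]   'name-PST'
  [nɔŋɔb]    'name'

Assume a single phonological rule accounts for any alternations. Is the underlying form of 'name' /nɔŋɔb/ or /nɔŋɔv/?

/nɔŋɔb/

The root 'name' surfaces as [nɔŋɔvi] and [nɔŋɔb], with a stem-final [v] ~ [b] alternation.
If /v/ were underlying and a rule turned it into [b] in isolation, 'sun' would also alternate; but it has [v] in both [liruvi] and [liruv].
The underlying segment must be /b/; voiced stops become fricatives between vowels, yielding [v] there.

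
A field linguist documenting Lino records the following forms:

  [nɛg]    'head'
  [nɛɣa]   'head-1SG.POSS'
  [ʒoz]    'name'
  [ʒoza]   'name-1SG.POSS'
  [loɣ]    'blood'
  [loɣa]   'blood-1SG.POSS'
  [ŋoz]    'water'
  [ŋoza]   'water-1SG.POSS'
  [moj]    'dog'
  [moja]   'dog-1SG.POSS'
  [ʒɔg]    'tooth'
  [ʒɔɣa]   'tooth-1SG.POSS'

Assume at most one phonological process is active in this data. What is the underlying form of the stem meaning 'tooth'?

The stem for 'tooth' ends in [g] in [ʒɔg] but [ɣ] in [ʒɔɣa].
Compare 'blood', with invariant [ɣ] in [loɣ] and [loɣa]: an analysis with underlying /ɣ/ and a rule producing [g] in isolation would wrongly predict alternation here too.
Therefore /g/ is basic and [ɣ] is derived by intervocalic spirantization (voiced stops become fricatives between vowels).

/ʒɔg/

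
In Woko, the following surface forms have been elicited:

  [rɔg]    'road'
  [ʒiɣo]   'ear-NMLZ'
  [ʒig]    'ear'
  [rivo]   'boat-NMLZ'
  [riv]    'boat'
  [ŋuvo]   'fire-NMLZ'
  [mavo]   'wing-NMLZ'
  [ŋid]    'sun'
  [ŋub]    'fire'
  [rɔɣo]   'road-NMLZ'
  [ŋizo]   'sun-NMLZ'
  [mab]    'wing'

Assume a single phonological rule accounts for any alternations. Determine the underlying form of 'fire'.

/ŋub/

'fire' shows [b] ~ [v] at the end of the stem ([ŋub] vs [ŋuvo]).
Compare 'boat', with invariant [v] in [riv] and [rivo]: an analysis with underlying /v/ and a rule producing [b] in isolation would wrongly predict alternation here too.
Therefore /b/ is basic and [v] is derived by intervocalic spirantization (voiced stops become fricatives between vowels).
So 'fire' = /ŋub/.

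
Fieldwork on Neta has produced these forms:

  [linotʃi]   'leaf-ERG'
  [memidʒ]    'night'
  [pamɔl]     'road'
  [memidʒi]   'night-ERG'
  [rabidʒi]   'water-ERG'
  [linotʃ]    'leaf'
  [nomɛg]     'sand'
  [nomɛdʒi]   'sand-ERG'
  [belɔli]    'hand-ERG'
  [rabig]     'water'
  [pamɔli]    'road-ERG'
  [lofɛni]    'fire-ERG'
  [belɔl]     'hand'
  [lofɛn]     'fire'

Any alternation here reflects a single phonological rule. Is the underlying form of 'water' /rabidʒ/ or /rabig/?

/rabig/

The stem for 'water' ends in [g] in [rabig] but [dʒ] in [rabidʒi].
But 'night' keeps [dʒ] in both environments ([memidʒ], [memidʒi]), so there is no rule changing /dʒ/ to [g] in isolation.
So /g/ is underlying, and a rule of palatalization before a front vowel — /g/ becomes palato-alveolar [dʒ] before a front vowel — gives [dʒ].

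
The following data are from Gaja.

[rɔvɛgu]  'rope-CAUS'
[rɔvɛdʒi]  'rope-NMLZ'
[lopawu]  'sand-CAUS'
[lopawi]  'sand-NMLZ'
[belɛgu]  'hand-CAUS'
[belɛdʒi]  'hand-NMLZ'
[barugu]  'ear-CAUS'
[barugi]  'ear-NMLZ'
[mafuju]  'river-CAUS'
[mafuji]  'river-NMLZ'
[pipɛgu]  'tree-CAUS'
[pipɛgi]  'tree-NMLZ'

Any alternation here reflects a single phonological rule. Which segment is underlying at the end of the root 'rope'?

/dʒ/

'rope' shows [g] ~ [dʒ] at the end of the stem ([rɔvɛgu] vs [rɔvɛdʒi]).
Compare 'tree', with invariant [g] in [pipɛgu] and [pipɛgi]: an analysis with underlying /g/ and a rule producing [dʒ] before the NMLZ suffix would wrongly predict alternation here too.
So /dʒ/ is underlying, and a rule of depalatalization — palato-alveolar /dʒ/ becomes [g] when no front vowel follows — gives [g].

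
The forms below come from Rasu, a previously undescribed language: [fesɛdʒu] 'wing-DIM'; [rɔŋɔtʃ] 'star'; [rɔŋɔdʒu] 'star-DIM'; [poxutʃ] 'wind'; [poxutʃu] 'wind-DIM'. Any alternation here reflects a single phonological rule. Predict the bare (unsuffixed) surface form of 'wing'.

[fesɛtʃ]

'star' shows [tʃ] ~ [dʒ] at the end of the stem ([rɔŋɔtʃ] vs [rɔŋɔdʒu]).
The stem 'wind' ([poxutʃ], [poxutʃu]) shows [tʃ] unchanged in both environments, so [tʃ] cannot be basic with [dʒ] derived before the DIM suffix.
Therefore /dʒ/ is basic and [tʃ] is derived by word-final obstruent devoicing (voiced obstruents become voiceless word-finally).
From [fesɛdʒu] the stem 'wing' is /fesɛdʒ/; word-finally this yields [fesɛtʃ].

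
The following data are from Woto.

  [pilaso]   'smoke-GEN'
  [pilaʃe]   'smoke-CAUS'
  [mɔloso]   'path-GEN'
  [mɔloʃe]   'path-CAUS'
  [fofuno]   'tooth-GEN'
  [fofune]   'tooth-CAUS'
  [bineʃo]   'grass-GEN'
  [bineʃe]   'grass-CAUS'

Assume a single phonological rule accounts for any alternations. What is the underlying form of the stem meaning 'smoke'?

The root 'smoke' surfaces as [pilaso] and [pilaʃe], with a stem-final [s] ~ [ʃ] alternation.
Compare 'grass', with invariant [ʃ] in [bineʃo] and [bineʃe]: an analysis with underlying /ʃ/ and a rule producing [s] before the GEN suffix would wrongly predict alternation here too.
The underlying segment must be /s/; /s/ becomes palato-alveolar [ʃ] before a front vowel, yielding [ʃ] there.

/pilas/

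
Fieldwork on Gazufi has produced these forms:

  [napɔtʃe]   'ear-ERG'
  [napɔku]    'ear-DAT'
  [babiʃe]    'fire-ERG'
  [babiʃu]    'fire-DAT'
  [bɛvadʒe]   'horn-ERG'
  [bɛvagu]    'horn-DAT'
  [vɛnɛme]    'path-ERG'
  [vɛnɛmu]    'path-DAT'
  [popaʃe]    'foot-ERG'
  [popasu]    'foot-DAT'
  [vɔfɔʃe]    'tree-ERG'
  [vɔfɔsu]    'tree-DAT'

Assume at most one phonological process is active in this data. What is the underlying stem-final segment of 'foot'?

/s/

In [popaʃe] and [popasu] the final segment of 'foot' alternates: [ʃ] ~ [s].
But 'fire' keeps [ʃ] in both environments ([babiʃe], [babiʃu]), so there is no rule changing /ʃ/ to [s] before the DAT suffix.
So /s/ is underlying, and a rule of palatalization before a front vowel — /k/, /g/ and /s/ become palato-alveolar [tʃ], [dʒ] and [ʃ] before a front vowel — gives [ʃ].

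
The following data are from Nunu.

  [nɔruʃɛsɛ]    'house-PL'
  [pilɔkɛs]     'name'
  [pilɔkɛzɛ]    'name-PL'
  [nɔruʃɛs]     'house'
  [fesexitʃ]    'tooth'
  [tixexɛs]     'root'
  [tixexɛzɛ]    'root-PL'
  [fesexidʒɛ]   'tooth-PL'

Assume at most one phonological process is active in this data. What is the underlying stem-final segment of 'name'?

/z/

'name' shows [s] ~ [z] at the end of the stem ([pilɔkɛs] vs [pilɔkɛzɛ]).
Compare 'house', with invariant [s] in [nɔruʃɛs] and [nɔruʃɛsɛ]: an analysis with underlying /s/ and a rule producing [z] before the PL suffix would wrongly predict alternation here too.
Therefore /z/ is basic and [s] is derived by word-final obstruent devoicing (voiced obstruents become voiceless word-finally).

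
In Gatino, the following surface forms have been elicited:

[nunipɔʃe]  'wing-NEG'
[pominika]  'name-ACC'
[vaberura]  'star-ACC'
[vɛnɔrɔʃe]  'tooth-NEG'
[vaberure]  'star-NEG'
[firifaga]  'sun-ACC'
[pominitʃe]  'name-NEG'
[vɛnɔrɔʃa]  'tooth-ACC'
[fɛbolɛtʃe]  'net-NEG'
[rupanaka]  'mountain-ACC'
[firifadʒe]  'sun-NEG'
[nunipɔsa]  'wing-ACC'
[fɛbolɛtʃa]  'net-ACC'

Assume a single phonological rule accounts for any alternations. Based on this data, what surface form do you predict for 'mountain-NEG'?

[rupanatʃe]

In [pominitʃe] and [pominika] the final segment of 'name' alternates: [tʃ] ~ [k].
Compare 'net', with invariant [tʃ] in [fɛbolɛtʃe] and [fɛbolɛtʃa]: an analysis with underlying /tʃ/ and a rule producing [k] before the ACC suffix would wrongly predict alternation here too.
So /k/ is underlying, and a rule of palatalization before a front vowel — /k/, /g/ and /s/ become palato-alveolar [tʃ], [dʒ] and [ʃ] before a front vowel — gives [tʃ].
The one attested form of 'mountain', [rupanaka], shows underlying /rupanak/. Applying the same rule before a front vowel gives [rupanatʃe].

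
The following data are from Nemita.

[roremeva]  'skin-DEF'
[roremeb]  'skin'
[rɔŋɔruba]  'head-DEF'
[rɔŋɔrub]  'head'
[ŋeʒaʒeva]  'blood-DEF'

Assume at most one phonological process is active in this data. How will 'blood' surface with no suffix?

The stem for 'skin' ends in [v] in [roremeva] but [b] in [roremeb].
The stem 'head' ([rɔŋɔruba], [rɔŋɔrub]) shows [b] unchanged in both environments, so [b] cannot be basic with [v] derived before the DEF suffix.
The underlying segment must be /v/; voiced fricatives become stops word-finally, yielding [b] there.
From [ŋeʒaʒeva] the stem 'blood' is /ŋeʒaʒev/; word-finally this yields [ŋeʒaʒeb].

[ŋeʒaʒeb]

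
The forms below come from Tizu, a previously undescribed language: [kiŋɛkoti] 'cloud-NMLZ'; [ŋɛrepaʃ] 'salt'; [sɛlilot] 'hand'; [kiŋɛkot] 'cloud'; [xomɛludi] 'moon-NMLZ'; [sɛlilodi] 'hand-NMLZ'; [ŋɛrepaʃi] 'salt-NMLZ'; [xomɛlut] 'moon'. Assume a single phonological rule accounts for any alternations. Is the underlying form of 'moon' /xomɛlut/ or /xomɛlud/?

/xomɛlud/

The stem for 'moon' ends in [t] in [xomɛlut] but [d] in [xomɛludi].
If /t/ were underlying and a rule turned it into [d] before the NMLZ suffix, 'cloud' would also alternate; but it has [t] in both [kiŋɛkot] and [kiŋɛkoti].
Therefore /d/ is basic and [t] is derived by word-final obstruent devoicing (voiced obstruents become voiceless word-finally).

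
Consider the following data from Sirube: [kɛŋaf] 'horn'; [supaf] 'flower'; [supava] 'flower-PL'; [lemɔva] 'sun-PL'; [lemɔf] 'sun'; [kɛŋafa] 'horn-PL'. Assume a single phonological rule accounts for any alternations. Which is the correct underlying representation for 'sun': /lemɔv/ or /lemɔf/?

/lemɔv/

The root 'sun' surfaces as [lemɔf] and [lemɔva], with a stem-final [f] ~ [v] alternation.
But 'horn' keeps [f] in both environments ([kɛŋaf], [kɛŋafa]), so there is no rule changing /f/ to [v] before the PL suffix.
Therefore /v/ is basic and [f] is derived by word-final obstruent devoicing (voiced obstruents become voiceless word-finally).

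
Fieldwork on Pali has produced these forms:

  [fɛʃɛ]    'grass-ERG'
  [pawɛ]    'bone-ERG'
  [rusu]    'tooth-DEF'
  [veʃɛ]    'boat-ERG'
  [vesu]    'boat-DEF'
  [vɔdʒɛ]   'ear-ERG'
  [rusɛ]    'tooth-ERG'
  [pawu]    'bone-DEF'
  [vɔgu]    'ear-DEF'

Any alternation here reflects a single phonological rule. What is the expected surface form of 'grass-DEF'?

The stem for 'boat' ends in [ʃ] in [veʃɛ] but [s] in [vesu].
Compare 'tooth', with invariant [s] in [rusɛ] and [rusu]: an analysis with underlying /s/ and a rule producing [ʃ] before the ERG suffix would wrongly predict alternation here too.
The alternation reflects depalatalization: palato-alveolar /dʒ/ and /ʃ/ become [g] and [s] when no front vowel follows. /ʃ/ is underlying.
The one attested form of 'grass', [fɛʃɛ], shows underlying /fɛʃ/. Applying the same rule when no front vowel follows gives [fɛsu].

[fɛsu]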